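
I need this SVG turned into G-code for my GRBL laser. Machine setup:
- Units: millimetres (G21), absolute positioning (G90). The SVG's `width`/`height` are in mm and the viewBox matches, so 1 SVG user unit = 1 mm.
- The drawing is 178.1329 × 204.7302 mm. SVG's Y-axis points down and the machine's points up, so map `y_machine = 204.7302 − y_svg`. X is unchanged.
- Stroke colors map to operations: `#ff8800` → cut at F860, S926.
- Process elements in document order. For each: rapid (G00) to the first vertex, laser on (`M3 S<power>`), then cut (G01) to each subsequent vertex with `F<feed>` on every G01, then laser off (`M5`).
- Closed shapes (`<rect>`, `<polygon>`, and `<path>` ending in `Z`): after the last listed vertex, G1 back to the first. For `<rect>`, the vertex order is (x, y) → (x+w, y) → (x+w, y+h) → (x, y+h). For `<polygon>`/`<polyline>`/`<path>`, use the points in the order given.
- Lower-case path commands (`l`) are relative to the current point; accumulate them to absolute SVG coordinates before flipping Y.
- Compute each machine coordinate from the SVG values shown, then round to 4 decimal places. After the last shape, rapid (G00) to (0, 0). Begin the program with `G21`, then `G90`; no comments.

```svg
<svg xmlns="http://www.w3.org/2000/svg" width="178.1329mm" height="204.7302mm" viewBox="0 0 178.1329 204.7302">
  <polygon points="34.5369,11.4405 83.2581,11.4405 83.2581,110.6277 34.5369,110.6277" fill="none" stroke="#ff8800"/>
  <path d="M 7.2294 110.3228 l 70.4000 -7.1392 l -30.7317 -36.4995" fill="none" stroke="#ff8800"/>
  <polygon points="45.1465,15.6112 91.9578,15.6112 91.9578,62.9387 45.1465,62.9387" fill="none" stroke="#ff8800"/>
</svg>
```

Since the viewBox matches the mm dimensions, user units are millimetres directly. The only transform is the Y-flip y_m = 204.7302 − y_svg.

Shape 1 is a rectangle drawn with `<polygon>`. Its stroke #ff8800 means cut at S926, F860. After flipping Y the toolpath is (34.5369,193.2897) → (83.2581,193.2897) → (83.2581,94.1025) → (34.5369,94.1025) → (34.5369,193.2897), returning to the start.

Shape 2 is a open polyline drawn with `<path>`. Its stroke #ff8800 means cut at S926, F860. After flipping Y the toolpath is (7.2294,94.4074) → (77.6294,101.5466) → (46.8977,138.0461).

Shape 3 is a rectangle drawn with `<polygon>`. Its stroke #ff8800 means cut at S926, F860. After flipping Y the toolpath is (45.1465,189.1190) → (91.9578,189.1190) → (91.9578,141.7915) → (45.1465,141.7915) → (45.1465,189.1190), returning to the start.

G21
G90
G00 X34.5369 Y193.2897
M3 S926
G01 X83.2581 Y193.2897 F860
G01 X83.2581 Y94.1025 F860
G01 X34.5369 Y94.1025 F860
G01 X34.5369 Y193.2897 F860
M5
G00 X7.2294 Y94.4074
M3 S926
G01 X77.6294 Y101.5466 F860
G01 X46.8977 Y138.0461 F860
M5
G00 X45.1465 Y189.1190
M3 S926
G01 X91.9578 Y189.1190 F860
G01 X91.9578 Y141.7915 F860
G01 X45.1465 Y141.7915 F860
G01 X45.1465 Y189.1190 F860
M5
G00 X0.0000 Y0.0000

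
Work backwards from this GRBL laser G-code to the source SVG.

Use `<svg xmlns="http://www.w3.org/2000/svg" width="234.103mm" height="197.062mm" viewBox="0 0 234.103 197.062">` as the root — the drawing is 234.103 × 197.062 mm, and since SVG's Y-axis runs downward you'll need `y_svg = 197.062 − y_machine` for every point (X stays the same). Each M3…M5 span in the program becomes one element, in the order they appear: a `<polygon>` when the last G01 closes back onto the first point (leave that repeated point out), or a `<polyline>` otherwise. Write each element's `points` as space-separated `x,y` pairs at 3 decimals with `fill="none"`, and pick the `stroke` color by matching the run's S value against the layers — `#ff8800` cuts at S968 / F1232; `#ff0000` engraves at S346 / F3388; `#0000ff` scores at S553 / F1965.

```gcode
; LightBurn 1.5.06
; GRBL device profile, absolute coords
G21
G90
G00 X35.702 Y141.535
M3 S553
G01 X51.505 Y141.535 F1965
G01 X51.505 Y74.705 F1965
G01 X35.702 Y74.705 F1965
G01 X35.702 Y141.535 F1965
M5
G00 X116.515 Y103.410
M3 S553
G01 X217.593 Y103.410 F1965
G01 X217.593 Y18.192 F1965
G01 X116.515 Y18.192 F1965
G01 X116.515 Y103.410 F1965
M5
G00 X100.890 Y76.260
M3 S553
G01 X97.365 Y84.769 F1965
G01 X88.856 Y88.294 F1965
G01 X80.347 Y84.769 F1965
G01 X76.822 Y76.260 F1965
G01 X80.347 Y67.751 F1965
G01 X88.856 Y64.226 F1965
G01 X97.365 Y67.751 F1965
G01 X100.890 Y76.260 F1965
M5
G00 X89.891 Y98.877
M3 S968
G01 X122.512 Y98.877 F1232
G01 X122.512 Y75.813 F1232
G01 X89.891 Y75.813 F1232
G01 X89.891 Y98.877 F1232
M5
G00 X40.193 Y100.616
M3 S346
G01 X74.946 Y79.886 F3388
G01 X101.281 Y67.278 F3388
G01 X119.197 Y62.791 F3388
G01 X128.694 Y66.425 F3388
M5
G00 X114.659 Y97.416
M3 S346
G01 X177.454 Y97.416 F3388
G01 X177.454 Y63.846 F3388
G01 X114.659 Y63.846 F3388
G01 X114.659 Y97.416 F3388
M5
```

<svg xmlns="http://www.w3.org/2000/svg" width="234.103mm" height="197.062mm" viewBox="0 0 234.103 197.062">
  <polygon points="35.702,55.527 51.505,55.527 51.505,122.357 35.702,122.357" fill="none" stroke="#0000ff"/>
  <polygon points="116.515,93.652 217.593,93.652 217.593,178.870 116.515,178.870" fill="none" stroke="#0000ff"/>
  <polygon points="100.890,120.802 97.365,112.293 88.856,108.768 80.347,112.293 76.822,120.802 80.347,129.311 88.856,132.836 97.365,129.311" fill="none" stroke="#0000ff"/>
  <polygon points="89.891,98.185 122.512,98.185 122.512,121.249 89.891,121.249" fill="none" stroke="#ff8800"/>
  <polyline points="40.193,96.446 74.946,117.176 101.281,129.784 119.197,134.271 128.694,130.637" fill="none" stroke="#ff0000"/>
  <polygon points="114.659,99.646 177.454,99.646 177.454,133.216 114.659,133.216" fill="none" stroke="#ff0000"/>
</svg>

Each laser-on run becomes one SVG element. Flip Y back into SVG space with y_svg = 197.062 − y_machine.

Run 1: power S553 maps to stroke `#0000ff` (score). The run returns to its start, so emit a `<polygon>` with points (Y-flipped): 35.702,55.527 51.505,55.527 51.505,122.357 35.702,122.357.

Run 2: the run's S553 means `#0000ff` (score). The run returns to its start, so emit a `<polygon>` with points (Y-flipped): 116.515,93.652 217.593,93.652 217.593,178.870 116.515,178.870.

Run 3: the run's S553 means `#0000ff` (score). The run returns to its start, so emit a `<polygon>` with points (Y-flipped): 100.890,120.802 97.365,112.293 88.856,108.768 80.347,112.293 76.822,120.802 80.347,129.311 88.856,132.836 97.365,129.311.

Run 4: power S968 maps to stroke `#ff8800` (cut). The run returns to its start, so emit a `<polygon>` with points (Y-flipped): 89.891,98.185 122.512,98.185 122.512,121.249 89.891,121.249.

Run 5: the run's S346 means `#ff0000` (engrave). The run is open, so emit a `<polyline>` with points (Y-flipped): 40.193,96.446 74.946,117.176 101.281,129.784 119.197,134.271 128.694,130.637.

Run 6: power S346 maps to stroke `#ff0000` (engrave). The run returns to its start, so emit a `<polygon>` with points (Y-flipped): 114.659,99.646 177.454,99.646 177.454,133.216 114.659,133.216.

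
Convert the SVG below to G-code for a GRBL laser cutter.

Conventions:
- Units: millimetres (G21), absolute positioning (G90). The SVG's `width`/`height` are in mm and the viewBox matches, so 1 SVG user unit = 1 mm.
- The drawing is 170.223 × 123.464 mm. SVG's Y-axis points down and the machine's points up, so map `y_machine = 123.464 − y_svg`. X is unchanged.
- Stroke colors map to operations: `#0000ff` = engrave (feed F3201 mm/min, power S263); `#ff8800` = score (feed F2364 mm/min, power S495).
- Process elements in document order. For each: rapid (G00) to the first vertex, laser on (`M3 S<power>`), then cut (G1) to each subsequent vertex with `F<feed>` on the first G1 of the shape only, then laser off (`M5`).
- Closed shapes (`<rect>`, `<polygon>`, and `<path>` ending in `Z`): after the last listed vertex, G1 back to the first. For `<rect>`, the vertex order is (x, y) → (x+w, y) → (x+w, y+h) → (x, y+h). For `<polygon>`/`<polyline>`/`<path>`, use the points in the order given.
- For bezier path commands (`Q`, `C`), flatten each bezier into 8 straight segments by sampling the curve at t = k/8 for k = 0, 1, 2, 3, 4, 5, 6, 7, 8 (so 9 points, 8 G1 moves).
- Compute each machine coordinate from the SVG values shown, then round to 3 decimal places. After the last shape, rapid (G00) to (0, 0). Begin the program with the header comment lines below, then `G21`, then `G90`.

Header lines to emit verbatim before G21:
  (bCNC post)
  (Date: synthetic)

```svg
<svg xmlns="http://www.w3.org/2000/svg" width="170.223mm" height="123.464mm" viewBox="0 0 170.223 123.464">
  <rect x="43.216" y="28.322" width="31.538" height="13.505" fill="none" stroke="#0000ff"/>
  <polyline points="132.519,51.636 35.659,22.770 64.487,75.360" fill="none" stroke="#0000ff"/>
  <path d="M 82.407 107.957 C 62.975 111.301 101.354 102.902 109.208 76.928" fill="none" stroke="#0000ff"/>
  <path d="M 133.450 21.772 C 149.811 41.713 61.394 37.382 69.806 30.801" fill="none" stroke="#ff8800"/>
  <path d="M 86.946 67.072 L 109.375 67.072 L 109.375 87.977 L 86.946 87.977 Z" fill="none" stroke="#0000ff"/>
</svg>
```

(bCNC post)
(Date: synthetic)
G21
G90
G00 X43.216 Y95.142
M3 S263
G1 X74.754 Y95.142 F3201
G1 X74.754 Y81.637
G1 X43.216 Y81.637
G1 X43.216 Y95.142
M5
G00 X132.519 Y71.828
M3 S263
G1 X35.659 Y100.694 F3201
G1 X64.487 Y48.104
M5
G00 X82.407 Y15.507
M3 S263
G1 X77.657 Y14.815 F3201
G1 X77.292 Y15.292
G1 X80.277 Y17.007
G1 X85.575 Y20.027
G1 X92.153 Y24.422
G1 X98.974 Y30.260
G1 X105.004 Y37.608
G1 X109.208 Y46.536
M5
G00 X133.450 Y101.692
M3 S495
G1 X135.068 Y95.309 F2364
G1 X129.225 Y90.943
G1 X118.285 Y88.337
G1 X104.609 Y87.232
G1 X90.561 Y87.370
G1 X78.502 Y88.493
G1 X70.797 Y90.344
G1 X69.806 Y92.663
M5
G00 X86.946 Y56.392
M3 S263
G1 X109.375 Y56.392 F3201
G1 X109.375 Y35.487
G1 X86.946 Y35.487
G1 X86.946 Y56.392
M5
G00 X0.000 Y0.000

viewBox `0 0 170.223 123.464` with mm width/height → 1 unit = 1 mm. Flip: y_m = 123.464 − y_svg.

**Shape 1** — `<rect>` rectangle, stroke `#0000ff` → engrave (S263, F3201). Machine vertices: (43.216,95.142) → (74.754,95.142) → (74.754,81.637) → (43.216,81.637) → (43.216,95.142). Closed: final G1 returns to the first vertex.

**Shape 2** — `<polyline>` open polyline, stroke `#0000ff` → engrave (S263, F3201). Machine vertices: (132.519,71.828) → (35.659,100.694) → (64.487,48.104). Open path.

**Shape 3** — `<path>` cubic bezier, stroke `#0000ff` → engrave (S263, F3201). Control points (SVG): P0=(82.407,107.957), P1=(62.975,111.301), P2=(101.354,102.902), P3=(109.208,76.928); sampled at t=k/8. Machine vertices: (82.407,15.507) → (77.657,14.815) → (77.292,15.292) → (80.277,17.007) → (85.575,20.027) → (92.153,24.422) → (98.974,30.260) → (105.004,37.608) → (109.208,46.536). Open path.

**Shape 4** — `<path>` cubic bezier, stroke `#ff8800` → score (S495, F2364). Control points (SVG): P0=(133.450,21.772), P1=(149.811,41.713), P2=(61.394,37.382), P3=(69.806,30.801); sampled at t=k/8. Machine vertices: (133.450,101.692) → (135.068,95.309) → (129.225,90.943) → (118.285,88.337) → (104.609,87.232) → (90.561,87.370) → (78.502,88.493) → (70.797,90.344) → (69.806,92.663). Open path.

**Shape 5** — `<path>` rectangle, stroke `#0000ff` → engrave (S263, F3201). Machine vertices: (86.946,56.392) → (109.375,56.392) → (109.375,35.487) → (86.946,35.487) → (86.946,56.392). Closed: final G1 returns to the first vertex.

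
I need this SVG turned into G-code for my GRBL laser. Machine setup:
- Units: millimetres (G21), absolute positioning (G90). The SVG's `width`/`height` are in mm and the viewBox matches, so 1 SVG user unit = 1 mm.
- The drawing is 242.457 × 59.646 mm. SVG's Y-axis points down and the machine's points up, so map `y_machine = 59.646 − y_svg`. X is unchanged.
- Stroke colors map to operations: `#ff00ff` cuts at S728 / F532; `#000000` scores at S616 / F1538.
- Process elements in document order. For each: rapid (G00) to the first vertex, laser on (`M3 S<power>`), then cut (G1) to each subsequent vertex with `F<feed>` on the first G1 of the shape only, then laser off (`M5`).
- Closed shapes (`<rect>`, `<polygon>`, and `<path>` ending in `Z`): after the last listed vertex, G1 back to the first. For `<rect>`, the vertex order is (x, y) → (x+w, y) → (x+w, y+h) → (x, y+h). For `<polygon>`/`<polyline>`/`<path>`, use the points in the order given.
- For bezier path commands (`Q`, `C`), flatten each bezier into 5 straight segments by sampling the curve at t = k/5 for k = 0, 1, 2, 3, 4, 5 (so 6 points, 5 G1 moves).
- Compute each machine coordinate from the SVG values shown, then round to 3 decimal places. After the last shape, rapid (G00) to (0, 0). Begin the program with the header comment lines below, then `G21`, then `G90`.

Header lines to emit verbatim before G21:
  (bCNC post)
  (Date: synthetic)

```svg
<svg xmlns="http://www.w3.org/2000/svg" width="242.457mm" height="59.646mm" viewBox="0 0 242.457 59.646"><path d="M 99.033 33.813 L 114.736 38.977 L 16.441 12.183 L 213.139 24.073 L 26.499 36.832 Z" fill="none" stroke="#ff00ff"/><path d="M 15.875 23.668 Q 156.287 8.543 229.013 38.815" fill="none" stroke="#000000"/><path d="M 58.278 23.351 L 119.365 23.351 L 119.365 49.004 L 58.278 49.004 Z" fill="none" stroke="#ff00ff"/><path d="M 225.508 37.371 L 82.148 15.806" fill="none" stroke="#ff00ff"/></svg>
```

(bCNC post)
(Date: synthetic)
G21
G90
G00 X99.033 Y25.833
M3 S728
G1 X114.736 Y20.669 F532
G1 X16.441 Y47.463
G1 X213.139 Y35.573
G1 X26.499 Y22.814
G1 X99.033 Y25.833
M5
G00 X15.875 Y35.978
M3 S616
G1 X69.332 Y40.212 F1538
G1 X117.375 Y40.814
G1 X160.002 Y37.785
G1 X197.215 Y31.124
G1 X229.013 Y20.831
M5
G00 X58.278 Y36.295
M3 S728
G1 X119.365 Y36.295 F532
G1 X119.365 Y10.642
G1 X58.278 Y10.642
G1 X58.278 Y36.295
M5
G00 X225.508 Y22.275
M3 S728
G1 X82.148 Y43.840 F532
M5
G00 X0.000 Y0.000

1 u = 1 mm; y_m = 59.646 − y.

[1] `<path>` closed polygon, #ff00ff→cut S728 F532: (99.033,25.833) → (114.736,20.669) → (16.441,47.463) → (213.139,35.573) → (26.499,22.814) → (99.033,25.833) (closed)

[2] `<path>` quadratic bezier, #000000→score S616 F1538: (15.875,35.978) → (69.332,40.212) → (117.375,40.814) → (160.002,37.785) → (197.215,31.124) → (229.013,20.831)

[3] `<path>` rectangle, #ff00ff→cut S728 F532: (58.278,36.295) → (119.365,36.295) → (119.365,10.642) → (58.278,10.642) → (58.278,36.295) (closed)

[4] `<path>` line segment, #ff00ff→cut S728 F532: (225.508,22.275) → (82.148,43.840)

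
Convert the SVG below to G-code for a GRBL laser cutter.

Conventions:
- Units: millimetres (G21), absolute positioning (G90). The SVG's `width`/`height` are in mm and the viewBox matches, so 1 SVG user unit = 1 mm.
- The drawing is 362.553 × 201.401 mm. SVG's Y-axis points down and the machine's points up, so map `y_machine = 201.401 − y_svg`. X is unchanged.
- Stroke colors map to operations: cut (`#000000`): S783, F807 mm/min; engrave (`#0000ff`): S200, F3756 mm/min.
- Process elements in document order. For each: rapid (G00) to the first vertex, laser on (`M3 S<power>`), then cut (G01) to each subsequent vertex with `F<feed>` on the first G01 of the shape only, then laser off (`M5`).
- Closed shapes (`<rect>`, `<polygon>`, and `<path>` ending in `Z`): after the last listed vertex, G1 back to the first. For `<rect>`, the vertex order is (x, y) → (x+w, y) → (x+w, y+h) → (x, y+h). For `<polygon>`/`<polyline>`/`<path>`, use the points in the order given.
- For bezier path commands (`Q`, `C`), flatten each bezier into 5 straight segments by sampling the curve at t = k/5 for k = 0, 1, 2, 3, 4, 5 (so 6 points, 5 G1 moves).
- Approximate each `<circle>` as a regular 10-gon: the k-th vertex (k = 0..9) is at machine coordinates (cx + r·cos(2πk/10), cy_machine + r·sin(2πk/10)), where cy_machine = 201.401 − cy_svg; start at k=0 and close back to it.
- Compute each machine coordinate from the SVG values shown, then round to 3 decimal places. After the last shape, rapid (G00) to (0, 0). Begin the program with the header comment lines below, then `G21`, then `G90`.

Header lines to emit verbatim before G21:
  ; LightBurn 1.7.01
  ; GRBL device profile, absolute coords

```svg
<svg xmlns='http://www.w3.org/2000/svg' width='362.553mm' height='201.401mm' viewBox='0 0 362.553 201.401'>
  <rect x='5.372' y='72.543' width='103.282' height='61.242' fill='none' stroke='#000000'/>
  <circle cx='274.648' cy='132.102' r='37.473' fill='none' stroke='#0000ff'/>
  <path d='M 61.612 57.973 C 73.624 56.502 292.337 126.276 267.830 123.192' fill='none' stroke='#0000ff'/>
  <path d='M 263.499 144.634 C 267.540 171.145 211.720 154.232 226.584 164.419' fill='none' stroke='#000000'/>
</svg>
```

; LightBurn 1.7.01
; GRBL device profile, absolute coords
G21
G90
G00 X5.372 Y128.858
M3 S783
G01 X108.654 Y128.858 F807
G01 X108.654 Y67.616
G01 X5.372 Y67.616
G01 X5.372 Y128.858
M5
G00 X312.121 Y69.299
M3 S200
G01 X304.964 Y91.325 F3756
G01 X286.228 Y104.938
G01 X263.068 Y104.938
G01 X244.332 Y91.325
G01 X237.175 Y69.299
G01 X244.332 Y47.273
G01 X263.068 Y33.660
G01 X286.228 Y33.660
G01 X304.964 Y47.273
G01 X312.121 Y69.299
M5
G00 X61.612 Y143.428
M3 S200
G01 X90.024 Y136.914 F3756
G01 X146.448 Y120.218
G01 X209.288 Y100.257
G01 X256.947 Y83.949
G01 X267.830 Y78.209
M5
G00 X263.499 Y56.767
M3 S783
G01 X259.785 Y45.507 F807
G01 X247.970 Y41.284
G01 X234.321 Y40.712
G01 X225.103 Y40.406
G01 X226.584 Y36.982
M5
G00 X0.000 Y0.000

Since the viewBox matches the mm dimensions, user units are millimetres directly. The only transform is the Y-flip y_m = 201.401 − y_svg.

Shape 1 is a rectangle drawn with `<rect>`. Its stroke #000000 means cut at S783, F807. After flipping Y the toolpath is (5.372,128.858) → (108.654,128.858) → (108.654,67.616) → (5.372,67.616) → (5.372,128.858), returning to the start.

Shape 2 is a circle drawn with `<circle>`. Its stroke #0000ff means engrave at S200, F3756. After flipping Y the toolpath is (312.121,69.299) → (304.964,91.325) → (286.228,104.938) → (263.068,104.938) → (244.332,91.325) → (237.175,69.299) → (244.332,47.273) → (263.068,33.660) → (286.228,33.660) → (304.964,47.273) → (312.121,69.299), returning to the start.

Shape 3 is a cubic bezier drawn with `<path>`. Its stroke #0000ff means engrave at S200, F3756. After flipping Y the toolpath is (61.612,143.428) → (90.024,136.914) → (146.448,120.218) → (209.288,100.257) → (256.947,83.949) → (267.830,78.209).

Shape 4 is a cubic bezier drawn with `<path>`. Its stroke #000000 means cut at S783, F807. After flipping Y the toolpath is (263.499,56.767) → (259.785,45.507) → (247.970,41.284) → (234.321,40.712) → (225.103,40.406) → (226.584,36.982).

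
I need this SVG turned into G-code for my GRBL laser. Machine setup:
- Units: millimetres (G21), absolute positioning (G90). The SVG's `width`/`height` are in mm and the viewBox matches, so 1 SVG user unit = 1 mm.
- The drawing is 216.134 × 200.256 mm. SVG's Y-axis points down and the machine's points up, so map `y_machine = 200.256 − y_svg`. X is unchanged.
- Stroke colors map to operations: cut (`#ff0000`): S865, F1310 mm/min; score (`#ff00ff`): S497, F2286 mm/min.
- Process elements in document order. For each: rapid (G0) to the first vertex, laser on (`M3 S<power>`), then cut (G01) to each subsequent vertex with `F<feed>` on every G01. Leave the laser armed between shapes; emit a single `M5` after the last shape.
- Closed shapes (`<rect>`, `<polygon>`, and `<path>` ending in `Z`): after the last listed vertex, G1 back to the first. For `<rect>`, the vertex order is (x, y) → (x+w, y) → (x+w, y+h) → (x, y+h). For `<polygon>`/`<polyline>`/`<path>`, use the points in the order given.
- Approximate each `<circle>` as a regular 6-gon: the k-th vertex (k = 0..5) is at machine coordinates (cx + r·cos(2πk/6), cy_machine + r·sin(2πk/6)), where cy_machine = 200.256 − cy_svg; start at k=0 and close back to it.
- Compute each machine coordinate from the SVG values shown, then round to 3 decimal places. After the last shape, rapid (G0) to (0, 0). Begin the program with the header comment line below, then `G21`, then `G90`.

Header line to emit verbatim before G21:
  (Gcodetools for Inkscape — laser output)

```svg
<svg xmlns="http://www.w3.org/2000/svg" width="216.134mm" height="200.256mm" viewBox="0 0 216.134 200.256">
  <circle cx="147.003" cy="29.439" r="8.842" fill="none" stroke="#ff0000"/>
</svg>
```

(Gcodetools for Inkscape — laser output)
G21
G90
G0 X155.845 Y170.817
M3 S865
G01 X151.424 Y178.474 F1310
G01 X142.582 Y178.474 F1310
G01 X138.161 Y170.817 F1310
G01 X142.582 Y163.160 F1310
G01 X151.424 Y163.160 F1310
G01 X155.845 Y170.817 F1310
M5
G0 X0.000 Y0.000

viewBox `0 0 216.134 200.256` with mm width/height → 1 unit = 1 mm. Flip: y_m = 200.256 − y_svg.

**Shape 1** — `<circle>` circle, stroke `#ff0000` → cut (S865, F1310). Machine vertices: (155.845,170.817) → (151.424,178.474) → (142.582,178.474) → (138.161,170.817) → (142.582,163.160) → (151.424,163.160) → (155.845,170.817). Closed: final G1 returns to the first vertex.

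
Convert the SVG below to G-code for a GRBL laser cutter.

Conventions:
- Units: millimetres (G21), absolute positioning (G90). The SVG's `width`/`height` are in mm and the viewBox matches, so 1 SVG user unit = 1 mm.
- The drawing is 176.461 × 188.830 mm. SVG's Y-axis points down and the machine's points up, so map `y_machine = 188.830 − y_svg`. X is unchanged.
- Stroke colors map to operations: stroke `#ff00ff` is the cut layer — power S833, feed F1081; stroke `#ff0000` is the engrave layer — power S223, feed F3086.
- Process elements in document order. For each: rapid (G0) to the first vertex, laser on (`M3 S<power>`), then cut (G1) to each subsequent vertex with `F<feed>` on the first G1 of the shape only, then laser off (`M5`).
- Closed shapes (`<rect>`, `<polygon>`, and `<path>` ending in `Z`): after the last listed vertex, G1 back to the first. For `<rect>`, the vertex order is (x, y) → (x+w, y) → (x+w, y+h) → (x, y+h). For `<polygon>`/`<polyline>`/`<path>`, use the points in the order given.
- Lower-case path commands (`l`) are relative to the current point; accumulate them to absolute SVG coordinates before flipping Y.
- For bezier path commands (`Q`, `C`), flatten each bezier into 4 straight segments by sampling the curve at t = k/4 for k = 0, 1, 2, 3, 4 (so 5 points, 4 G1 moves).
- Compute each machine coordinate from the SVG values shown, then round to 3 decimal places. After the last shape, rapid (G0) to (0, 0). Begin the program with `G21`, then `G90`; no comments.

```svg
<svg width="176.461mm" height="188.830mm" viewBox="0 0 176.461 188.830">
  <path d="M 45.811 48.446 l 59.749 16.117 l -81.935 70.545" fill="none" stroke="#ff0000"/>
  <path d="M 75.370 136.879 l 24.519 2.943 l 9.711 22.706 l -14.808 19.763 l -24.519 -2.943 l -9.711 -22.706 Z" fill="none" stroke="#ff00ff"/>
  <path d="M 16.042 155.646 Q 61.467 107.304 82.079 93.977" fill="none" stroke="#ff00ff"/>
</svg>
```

Since the viewBox matches the mm dimensions, user units are millimetres directly. The only transform is the Y-flip y_m = 188.830 − y_svg.

Shape 1 is a open polyline drawn with `<path>`. Its stroke #ff0000 means engrave at S223, F3086. After flipping Y the toolpath is (45.811,140.384) → (105.560,124.267) → (23.625,53.722).

Shape 2 is a regular polygon drawn with `<path>`. Its stroke #ff00ff means cut at S833, F1081. After flipping Y the toolpath is (75.370,51.951) → (99.889,49.008) → (109.600,26.302) → (94.792,6.539) → (70.273,9.482) → (60.562,32.188) → (75.370,51.951), returning to the start.

Shape 3 is a quadratic bezier drawn with `<path>`. Its stroke #ff00ff means cut at S833, F1081. After flipping Y the toolpath is (16.042,33.184) → (37.204,55.167) → (55.264,72.772) → (70.222,86.001) → (82.079,94.853).

G21
G90
G0 X45.811 Y140.384
M3 S223
G1 X105.560 Y124.267 F3086
G1 X23.625 Y53.722
M5
G0 X75.370 Y51.951
M3 S833
G1 X99.889 Y49.008 F1081
G1 X109.600 Y26.302
G1 X94.792 Y6.539
G1 X70.273 Y9.482
G1 X60.562 Y32.188
G1 X75.370 Y51.951
M5
G0 X16.042 Y33.184
M3 S833
G1 X37.204 Y55.167 F1081
G1 X55.264 Y72.772
G1 X70.222 Y86.001
G1 X82.079 Y94.853
M5
G0 X0.000 Y0.000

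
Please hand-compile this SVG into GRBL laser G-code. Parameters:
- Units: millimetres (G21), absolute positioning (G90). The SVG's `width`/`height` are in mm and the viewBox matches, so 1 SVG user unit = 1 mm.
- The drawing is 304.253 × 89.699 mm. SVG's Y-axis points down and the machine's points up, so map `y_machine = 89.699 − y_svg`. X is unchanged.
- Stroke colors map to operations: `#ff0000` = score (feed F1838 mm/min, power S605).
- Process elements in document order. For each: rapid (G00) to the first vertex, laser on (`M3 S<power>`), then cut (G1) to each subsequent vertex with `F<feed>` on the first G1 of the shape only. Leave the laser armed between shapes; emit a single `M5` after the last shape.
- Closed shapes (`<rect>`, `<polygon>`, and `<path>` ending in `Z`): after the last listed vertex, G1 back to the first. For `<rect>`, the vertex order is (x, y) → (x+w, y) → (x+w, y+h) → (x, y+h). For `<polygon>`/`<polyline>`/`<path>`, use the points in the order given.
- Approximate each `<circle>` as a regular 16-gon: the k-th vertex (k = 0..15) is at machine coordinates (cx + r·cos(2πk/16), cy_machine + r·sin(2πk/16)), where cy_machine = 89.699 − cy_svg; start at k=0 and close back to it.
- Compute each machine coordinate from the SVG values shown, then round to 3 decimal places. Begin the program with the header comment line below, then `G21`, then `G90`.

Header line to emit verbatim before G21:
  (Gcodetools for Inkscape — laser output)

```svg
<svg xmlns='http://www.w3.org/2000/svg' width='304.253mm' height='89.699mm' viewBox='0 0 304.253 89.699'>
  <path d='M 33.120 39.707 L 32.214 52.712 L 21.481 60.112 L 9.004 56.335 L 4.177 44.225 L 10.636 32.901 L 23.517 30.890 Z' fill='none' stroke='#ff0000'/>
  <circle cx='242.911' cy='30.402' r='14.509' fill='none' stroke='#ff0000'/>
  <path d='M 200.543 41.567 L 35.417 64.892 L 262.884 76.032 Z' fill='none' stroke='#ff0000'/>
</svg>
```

(Gcodetools for Inkscape — laser output)
G21
G90
G00 X33.120 Y49.992
M3 S605
G1 X32.214 Y36.987 F1838
G1 X21.481 Y29.587
G1 X9.004 Y33.364
G1 X4.177 Y45.474
G1 X10.636 Y56.798
G1 X23.517 Y58.809
G1 X33.120 Y49.992
G00 X257.420 Y59.297
M3 S605
G1 X256.316 Y64.849 F1838
G1 X253.170 Y69.556
G1 X248.463 Y72.702
G1 X242.911 Y73.806
G1 X237.359 Y72.702
G1 X232.652 Y69.556
G1 X229.506 Y64.849
G1 X228.402 Y59.297
G1 X229.506 Y53.745
G1 X232.652 Y49.038
G1 X237.359 Y45.892
G1 X242.911 Y44.788
G1 X248.463 Y45.892
G1 X253.170 Y49.038
G1 X256.316 Y53.745
G1 X257.420 Y59.297
G00 X200.543 Y48.132
M3 S605
G1 X35.417 Y24.807 F1838
G1 X262.884 Y13.667
G1 X200.543 Y48.132
M5

viewBox `0 0 304.253 89.699` with mm width/height → 1 unit = 1 mm. Flip: y_m = 89.699 − y_svg.

**Shape 1** — `<path>` regular polygon, stroke `#ff0000` → score (S605, F1838). Machine vertices: (33.120,49.992) → (32.214,36.987) → (21.481,29.587) → (9.004,33.364) → (4.177,45.474) → (10.636,56.798) → (23.517,58.809) → (33.120,49.992). Closed: final G1 returns to the first vertex.

**Shape 2** — `<circle>` circle, stroke `#ff0000` → score (S605, F1838). Machine vertices: (257.420,59.297) → (256.316,64.849) → (253.170,69.556) → (248.463,72.702) → (242.911,73.806) → (237.359,72.702) → (232.652,69.556) → (229.506,64.849) → (228.402,59.297) → (229.506,53.745) → (232.652,49.038) → (237.359,45.892) → (242.911,44.788) → (248.463,45.892) → (253.170,49.038) → (256.316,53.745) → (257.420,59.297). Closed: final G1 returns to the first vertex.

**Shape 3** — `<path>` closed polygon, stroke `#ff0000` → score (S605, F1838). Machine vertices: (200.543,48.132) → (35.417,24.807) → (262.884,13.667) → (200.543,48.132). Closed: final G1 returns to the first vertex.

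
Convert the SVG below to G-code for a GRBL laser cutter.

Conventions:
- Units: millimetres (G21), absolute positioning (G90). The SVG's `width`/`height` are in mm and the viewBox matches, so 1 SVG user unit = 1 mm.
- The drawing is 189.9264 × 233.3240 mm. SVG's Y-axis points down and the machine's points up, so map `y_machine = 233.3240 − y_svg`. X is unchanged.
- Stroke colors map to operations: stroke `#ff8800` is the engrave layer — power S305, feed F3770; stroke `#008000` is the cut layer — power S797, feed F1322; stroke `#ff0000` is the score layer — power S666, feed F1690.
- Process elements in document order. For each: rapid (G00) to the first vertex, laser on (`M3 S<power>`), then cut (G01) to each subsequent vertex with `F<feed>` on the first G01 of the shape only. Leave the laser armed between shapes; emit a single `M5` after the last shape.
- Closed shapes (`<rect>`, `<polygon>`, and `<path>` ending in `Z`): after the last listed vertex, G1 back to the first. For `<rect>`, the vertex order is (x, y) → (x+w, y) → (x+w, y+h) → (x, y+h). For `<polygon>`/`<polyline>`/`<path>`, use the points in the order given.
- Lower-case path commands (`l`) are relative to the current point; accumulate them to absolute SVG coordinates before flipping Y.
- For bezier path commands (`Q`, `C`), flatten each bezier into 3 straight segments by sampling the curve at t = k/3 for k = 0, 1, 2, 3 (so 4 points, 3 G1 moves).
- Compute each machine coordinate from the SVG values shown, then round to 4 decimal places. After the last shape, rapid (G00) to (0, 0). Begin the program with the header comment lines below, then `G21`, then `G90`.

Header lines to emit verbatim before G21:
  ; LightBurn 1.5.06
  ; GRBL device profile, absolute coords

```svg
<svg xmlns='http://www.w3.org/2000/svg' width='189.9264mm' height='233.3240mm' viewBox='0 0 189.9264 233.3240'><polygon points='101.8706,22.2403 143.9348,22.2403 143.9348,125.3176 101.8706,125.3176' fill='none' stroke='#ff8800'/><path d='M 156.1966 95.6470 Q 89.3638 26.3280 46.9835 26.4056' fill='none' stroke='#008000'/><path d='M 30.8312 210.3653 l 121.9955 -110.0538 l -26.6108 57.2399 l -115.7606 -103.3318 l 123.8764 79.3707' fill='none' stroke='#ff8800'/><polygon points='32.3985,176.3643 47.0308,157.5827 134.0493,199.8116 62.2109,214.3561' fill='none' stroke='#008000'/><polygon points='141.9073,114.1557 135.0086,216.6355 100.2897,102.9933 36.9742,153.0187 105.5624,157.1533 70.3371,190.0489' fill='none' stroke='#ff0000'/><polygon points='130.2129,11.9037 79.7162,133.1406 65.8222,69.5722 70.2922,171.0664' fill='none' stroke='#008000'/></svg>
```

Since the viewBox matches the mm dimensions, user units are millimetres directly. The only transform is the Y-flip y_m = 233.3240 − y_svg.

Shape 1 is a rectangle drawn with `<polygon>`. Its stroke #ff8800 means engrave at S305, F3770. After flipping Y the toolpath is (101.8706,211.0837) → (143.9348,211.0837) → (143.9348,108.0064) → (101.8706,108.0064) → (101.8706,211.0837), returning to the start.

Shape 2 is a quadratic bezier drawn with `<path>`. Its stroke #008000 means cut at S797, F1322. After flipping Y the toolpath is (156.1966,137.6770) → (114.3583,176.1789) → (77.9540,199.2594) → (46.9835,206.9184).

Shape 3 is a open polyline drawn with `<path>`. Its stroke #ff8800 means engrave at S305, F3770. After flipping Y the toolpath is (30.8312,22.9587) → (152.8267,133.0125) → (126.2159,75.7726) → (10.4553,179.1044) → (134.3317,99.7337).

Shape 4 is a closed polygon drawn with `<polygon>`. Its stroke #008000 means cut at S797, F1322. After flipping Y the toolpath is (32.3985,56.9597) → (47.0308,75.7413) → (134.0493,33.5124) → (62.2109,18.9679) → (32.3985,56.9597), returning to the start.

Shape 5 is a closed polygon drawn with `<polygon>`. Its stroke #ff0000 means score at S666, F1690. After flipping Y the toolpath is (141.9073,119.1683) → (135.0086,16.6885) → (100.2897,130.3307) → (36.9742,80.3053) → (105.5624,76.1707) → (70.3371,43.2751) → (141.9073,119.1683), returning to the start.

Shape 6 is a closed polygon drawn with `<polygon>`. Its stroke #008000 means cut at S797, F1322. After flipping Y the toolpath is (130.2129,221.4203) → (79.7162,100.1834) → (65.8222,163.7518) → (70.2922,62.2576) → (130.2129,221.4203), returning to the start.

; LightBurn 1.5.06
; GRBL device profile, absolute coords
G21
G90
G00 X101.8706 Y211.0837
M3 S305
G01 X143.9348 Y211.0837 F3770
G01 X143.9348 Y108.0064
G01 X101.8706 Y108.0064
G01 X101.8706 Y211.0837
G00 X156.1966 Y137.6770
M3 S797
G01 X114.3583 Y176.1789 F1322
G01 X77.9540 Y199.2594
G01 X46.9835 Y206.9184
G00 X30.8312 Y22.9587
M3 S305
G01 X152.8267 Y133.0125 F3770
G01 X126.2159 Y75.7726
G01 X10.4553 Y179.1044
G01 X134.3317 Y99.7337
G00 X32.3985 Y56.9597
M3 S797
G01 X47.0308 Y75.7413 F1322
G01 X134.0493 Y33.5124
G01 X62.2109 Y18.9679
G01 X32.3985 Y56.9597
G00 X141.9073 Y119.1683
M3 S666
G01 X135.0086 Y16.6885 F1690
G01 X100.2897 Y130.3307
G01 X36.9742 Y80.3053
G01 X105.5624 Y76.1707
G01 X70.3371 Y43.2751
G01 X141.9073 Y119.1683
G00 X130.2129 Y221.4203
M3 S797
G01 X79.7162 Y100.1834 F1322
G01 X65.8222 Y163.7518
G01 X70.2922 Y62.2576
G01 X130.2129 Y221.4203
M5
G00 X0.0000 Y0.0000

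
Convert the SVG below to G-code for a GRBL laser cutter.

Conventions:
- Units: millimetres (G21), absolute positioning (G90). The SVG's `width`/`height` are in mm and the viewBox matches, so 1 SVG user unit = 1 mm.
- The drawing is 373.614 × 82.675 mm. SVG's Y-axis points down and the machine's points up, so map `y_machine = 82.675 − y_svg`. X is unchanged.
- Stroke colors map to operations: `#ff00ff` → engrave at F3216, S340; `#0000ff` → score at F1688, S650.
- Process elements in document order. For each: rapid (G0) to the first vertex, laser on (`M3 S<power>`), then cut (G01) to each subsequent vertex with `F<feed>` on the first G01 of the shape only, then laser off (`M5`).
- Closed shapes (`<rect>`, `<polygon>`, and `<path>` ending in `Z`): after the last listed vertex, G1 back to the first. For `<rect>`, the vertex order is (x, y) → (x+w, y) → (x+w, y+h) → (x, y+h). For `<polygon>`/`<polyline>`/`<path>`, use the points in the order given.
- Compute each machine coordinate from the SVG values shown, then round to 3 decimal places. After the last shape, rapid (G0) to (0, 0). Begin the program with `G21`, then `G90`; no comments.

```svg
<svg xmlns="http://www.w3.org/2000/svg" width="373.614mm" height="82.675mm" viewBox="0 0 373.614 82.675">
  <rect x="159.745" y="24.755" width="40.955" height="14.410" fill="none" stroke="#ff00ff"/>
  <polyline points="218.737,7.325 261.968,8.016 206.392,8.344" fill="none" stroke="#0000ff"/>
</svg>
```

G21
G90
G0 X159.745 Y57.920
M3 S340
G01 X200.700 Y57.920 F3216
G01 X200.700 Y43.510
G01 X159.745 Y43.510
G01 X159.745 Y57.920
M5
G0 X218.737 Y75.350
M3 S650
G01 X261.968 Y74.659 F1688
G01 X206.392 Y74.331
M5
G0 X0.000 Y0.000

1 u = 1 mm; y_m = 82.675 − y.

[1] `<rect>` rectangle, #ff00ff→engrave S340 F3216: (159.745,57.920) → (200.700,57.920) → (200.700,43.510) → (159.745,43.510) → (159.745,57.920) (closed)

[2] `<polyline>` open polyline, #0000ff→score S650 F1688: (218.737,75.350) → (261.968,74.659) → (206.392,74.331)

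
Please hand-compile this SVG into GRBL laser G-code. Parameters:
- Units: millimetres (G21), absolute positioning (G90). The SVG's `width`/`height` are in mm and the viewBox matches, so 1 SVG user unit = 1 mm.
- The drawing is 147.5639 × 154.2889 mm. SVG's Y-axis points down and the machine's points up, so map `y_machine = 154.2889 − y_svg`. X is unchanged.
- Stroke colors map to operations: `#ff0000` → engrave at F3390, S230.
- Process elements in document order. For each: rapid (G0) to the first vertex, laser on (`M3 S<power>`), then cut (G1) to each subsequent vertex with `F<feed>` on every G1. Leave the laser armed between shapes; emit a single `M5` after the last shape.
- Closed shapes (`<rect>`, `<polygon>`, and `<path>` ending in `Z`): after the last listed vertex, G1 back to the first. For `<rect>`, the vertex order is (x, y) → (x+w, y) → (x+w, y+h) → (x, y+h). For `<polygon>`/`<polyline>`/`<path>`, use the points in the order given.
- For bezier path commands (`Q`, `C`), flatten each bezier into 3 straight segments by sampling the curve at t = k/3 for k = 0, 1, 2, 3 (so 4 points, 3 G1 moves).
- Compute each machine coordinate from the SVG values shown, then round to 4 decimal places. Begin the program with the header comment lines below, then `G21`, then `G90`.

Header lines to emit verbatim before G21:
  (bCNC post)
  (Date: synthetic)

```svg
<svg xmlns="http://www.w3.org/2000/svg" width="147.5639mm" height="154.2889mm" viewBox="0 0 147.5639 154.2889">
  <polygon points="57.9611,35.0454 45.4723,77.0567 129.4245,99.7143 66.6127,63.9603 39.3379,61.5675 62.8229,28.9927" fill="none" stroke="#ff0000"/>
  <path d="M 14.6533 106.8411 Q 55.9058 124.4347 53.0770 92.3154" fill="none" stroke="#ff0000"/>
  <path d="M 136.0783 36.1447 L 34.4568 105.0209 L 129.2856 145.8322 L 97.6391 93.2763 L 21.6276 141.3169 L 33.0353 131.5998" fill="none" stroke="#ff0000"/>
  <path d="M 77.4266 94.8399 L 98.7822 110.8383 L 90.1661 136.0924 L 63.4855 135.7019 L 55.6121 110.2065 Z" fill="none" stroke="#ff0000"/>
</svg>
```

(bCNC post)
(Date: synthetic)
G21
G90
G0 X57.9611 Y119.2435
M3 S230
G1 X45.4723 Y77.2322 F3390
G1 X129.4245 Y54.5746 F3390
G1 X66.6127 Y90.3286 F3390
G1 X39.3379 Y92.7214 F3390
G1 X62.8229 Y125.2962 F3390
G1 X57.9611 Y119.2435 F3390
G0 X14.6533 Y47.4478
M3 S230
G1 X37.2570 Y41.2424 F3390
G1 X50.0649 Y46.0843 F3390
G1 X53.0770 Y61.9735 F3390
G0 X136.0783 Y118.1442
M3 S230
G1 X34.4568 Y49.2680 F3390
G1 X129.2856 Y8.4567 F3390
G1 X97.6391 Y61.0126 F3390
G1 X21.6276 Y12.9720 F3390
G1 X33.0353 Y22.6891 F3390
G0 X77.4266 Y59.4490
M3 S230
G1 X98.7822 Y43.4506 F3390
G1 X90.1661 Y18.1965 F3390
G1 X63.4855 Y18.5870 F3390
G1 X55.6121 Y44.0824 F3390
G1 X77.4266 Y59.4490 F3390
M5

Since the viewBox matches the mm dimensions, user units are millimetres directly. The only transform is the Y-flip y_m = 154.2889 − y_svg.

Shape 1 is a closed polygon drawn with `<polygon>`. Its stroke #ff0000 means engrave at S230, F3390. After flipping Y the toolpath is (57.9611,119.2435) → (45.4723,77.2322) → (129.4245,54.5746) → (66.6127,90.3286) → (39.3379,92.7214) → (62.8229,125.2962) → (57.9611,119.2435), returning to the start.

Shape 2 is a quadratic bezier drawn with `<path>`. Its stroke #ff0000 means engrave at S230, F3390. After flipping Y the toolpath is (14.6533,47.4478) → (37.2570,41.2424) → (50.0649,46.0843) → (53.0770,61.9735).

Shape 3 is a open polyline drawn with `<path>`. Its stroke #ff0000 means engrave at S230, F3390. After flipping Y the toolpath is (136.0783,118.1442) → (34.4568,49.2680) → (129.2856,8.4567) → (97.6391,61.0126) → (21.6276,12.9720) → (33.0353,22.6891).

Shape 4 is a regular polygon drawn with `<path>`. Its stroke #ff0000 means engrave at S230, F3390. After flipping Y the toolpath is (77.4266,59.4490) → (98.7822,43.4506) → (90.1661,18.1965) → (63.4855,18.5870) → (55.6121,44.0824) → (77.4266,59.4490), returning to the start.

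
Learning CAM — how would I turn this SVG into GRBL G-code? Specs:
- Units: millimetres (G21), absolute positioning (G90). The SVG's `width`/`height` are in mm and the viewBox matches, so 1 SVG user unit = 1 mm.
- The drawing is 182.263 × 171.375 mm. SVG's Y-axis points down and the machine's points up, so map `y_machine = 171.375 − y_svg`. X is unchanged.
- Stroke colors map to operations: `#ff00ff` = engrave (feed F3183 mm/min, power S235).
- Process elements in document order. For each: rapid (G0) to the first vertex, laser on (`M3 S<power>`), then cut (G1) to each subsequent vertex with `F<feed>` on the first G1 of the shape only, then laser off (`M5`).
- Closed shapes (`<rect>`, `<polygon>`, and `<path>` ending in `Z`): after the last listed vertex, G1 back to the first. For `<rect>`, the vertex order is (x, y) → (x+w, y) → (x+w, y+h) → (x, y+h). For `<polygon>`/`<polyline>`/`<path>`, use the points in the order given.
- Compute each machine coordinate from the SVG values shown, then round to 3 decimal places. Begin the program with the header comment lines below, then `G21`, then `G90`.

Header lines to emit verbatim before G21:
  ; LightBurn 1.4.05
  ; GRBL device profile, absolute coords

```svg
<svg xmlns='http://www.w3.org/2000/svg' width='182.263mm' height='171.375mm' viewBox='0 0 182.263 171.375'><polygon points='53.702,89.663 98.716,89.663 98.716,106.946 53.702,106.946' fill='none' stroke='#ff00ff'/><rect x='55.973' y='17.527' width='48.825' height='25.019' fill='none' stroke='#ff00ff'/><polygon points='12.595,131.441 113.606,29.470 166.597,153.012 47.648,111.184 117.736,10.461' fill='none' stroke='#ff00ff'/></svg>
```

; LightBurn 1.4.05
; GRBL device profile, absolute coords
G21
G90
G0 X53.702 Y81.712
M3 S235
G1 X98.716 Y81.712 F3183
G1 X98.716 Y64.429
G1 X53.702 Y64.429
G1 X53.702 Y81.712
M5
G0 X55.973 Y153.848
M3 S235
G1 X104.798 Y153.848 F3183
G1 X104.798 Y128.829
G1 X55.973 Y128.829
G1 X55.973 Y153.848
M5
G0 X12.595 Y39.934
M3 S235
G1 X113.606 Y141.905 F3183
G1 X166.597 Y18.363
G1 X47.648 Y60.191
G1 X117.736 Y160.914
G1 X12.595 Y39.934
M5

viewBox `0 0 182.263 171.375` with mm width/height → 1 unit = 1 mm. Flip: y_m = 171.375 − y_svg.

**Shape 1** — `<polygon>` rectangle, stroke `#ff00ff` → engrave (S235, F3183). Machine vertices: (53.702,81.712) → (98.716,81.712) → (98.716,64.429) → (53.702,64.429) → (53.702,81.712). Closed: final G1 returns to the first vertex.

**Shape 2** — `<rect>` rectangle, stroke `#ff00ff` → engrave (S235, F3183). Machine vertices: (55.973,153.848) → (104.798,153.848) → (104.798,128.829) → (55.973,128.829) → (55.973,153.848). Closed: final G1 returns to the first vertex.

**Shape 3** — `<polygon>` closed polygon, stroke `#ff00ff` → engrave (S235, F3183). Machine vertices: (12.595,39.934) → (113.606,141.905) → (166.597,18.363) → (47.648,60.191) → (117.736,160.914) → (12.595,39.934). Closed: final G1 returns to the first vertex.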